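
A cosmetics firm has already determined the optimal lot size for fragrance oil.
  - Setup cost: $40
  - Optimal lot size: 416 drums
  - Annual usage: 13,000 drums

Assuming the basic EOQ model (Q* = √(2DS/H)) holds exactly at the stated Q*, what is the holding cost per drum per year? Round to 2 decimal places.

$6.01

From Q* = √(2DS/H) ⇒ Q*² = 2DS/H.
H = 2DS / Q² = 2 × 13,000 × 40 / 416² = 6.0096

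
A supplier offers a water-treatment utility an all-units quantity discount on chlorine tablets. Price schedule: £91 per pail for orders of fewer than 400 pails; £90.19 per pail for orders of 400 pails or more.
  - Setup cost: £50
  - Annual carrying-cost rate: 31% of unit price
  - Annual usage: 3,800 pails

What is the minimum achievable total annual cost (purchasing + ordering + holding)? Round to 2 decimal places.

H₁ = 31%×£91 = £28.2100;  H₂ = 31%×£90.19 = £27.9589
EOQ₁ = √(2×3,800×50/28.2100) = 116.06  (< 400, feasible at tier 1)
EOQ₂ = √(2×3,800×50/27.9589) = 116.58  (< 400 → use Q = 400 at tier-2 price)
TC(tier 1 (EOQ₁), Q≈116.1) = £349,074.11
TC(tier 2, Q≈400.0) = £348,788.78
Minimum at tier 2: £348,788.78

£348,788.78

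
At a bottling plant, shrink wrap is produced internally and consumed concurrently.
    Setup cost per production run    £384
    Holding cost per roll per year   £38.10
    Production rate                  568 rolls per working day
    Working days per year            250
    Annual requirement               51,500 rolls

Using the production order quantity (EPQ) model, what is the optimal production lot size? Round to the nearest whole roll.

Daily demand d = 51,500/250 = 206.000; p = 568; 1 − d/p = 0.63732
EPQ = √(2DS / (H(1 − d/p)))
    = √(2 × 51,500 × 384 / (38.1 × 0.63732)) ≈ 1,276.27

1,276 rolls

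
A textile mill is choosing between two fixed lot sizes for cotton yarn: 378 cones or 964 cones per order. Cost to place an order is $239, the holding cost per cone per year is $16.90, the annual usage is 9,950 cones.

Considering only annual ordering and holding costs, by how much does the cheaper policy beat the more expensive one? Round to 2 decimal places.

Annual cost at Q: ordering D·S/Q plus holding Q·H/2.
TC(378) = (9,950/378)×239 + (378/2)×16.9 = $9,485.24
TC(964) = (9,950/964)×239 + (964/2)×16.9 = $10,612.66
|ΔTC| = |$9,485.24 − $10,612.66| = $1,127.42

$1,127.42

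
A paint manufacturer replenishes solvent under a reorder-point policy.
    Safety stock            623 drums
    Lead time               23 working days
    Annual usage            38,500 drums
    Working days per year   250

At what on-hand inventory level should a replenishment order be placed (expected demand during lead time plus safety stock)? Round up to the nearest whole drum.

4,165 drums

Daily demand d = 38,500 / 250 = 154.000 drums/day
Demand during lead time = 154.000 × 23 = 3,542.00
Reorder point = 3,542.00 + 623 = 4,165.00 → round up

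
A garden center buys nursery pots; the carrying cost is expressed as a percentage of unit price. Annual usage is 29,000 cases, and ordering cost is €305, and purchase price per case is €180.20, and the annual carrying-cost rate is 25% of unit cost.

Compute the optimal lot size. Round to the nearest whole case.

627 cases

Carrying cost H = €180.2 × 25% = €45.0500/case/yr
Optimal lot size Q* = (2 × 29,000 × €305 / €45.05)^½ ≈ 626.64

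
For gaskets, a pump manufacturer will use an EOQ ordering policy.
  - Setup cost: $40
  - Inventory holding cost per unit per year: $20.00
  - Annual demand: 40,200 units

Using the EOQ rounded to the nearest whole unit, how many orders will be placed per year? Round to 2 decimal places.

EOQ = √(2DS/H) = √(2 × 40,200 × 40 / 20)
    = √(160,800.00) ≈ 401.00 → Q = 401
Orders per year = D/Q = 40,200 / 401 = 100.249

100.25 orders per year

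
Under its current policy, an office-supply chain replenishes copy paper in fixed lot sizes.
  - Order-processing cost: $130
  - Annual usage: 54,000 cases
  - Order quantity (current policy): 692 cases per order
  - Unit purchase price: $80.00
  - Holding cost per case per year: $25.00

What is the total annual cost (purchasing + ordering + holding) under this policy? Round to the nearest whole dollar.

$4,338,795

Ordering: D/Q × S = 54,000/692 × $130 = $10,144.51
Holding:  Q/2 × H = 692/2 × $25 = $8,650.00
Purchase cost = D·C = 54,000 × 80 = $4,320,000.00
Total = $10,144.51 + $8,650.00 + $4,320,000.00 = $4,338,794.51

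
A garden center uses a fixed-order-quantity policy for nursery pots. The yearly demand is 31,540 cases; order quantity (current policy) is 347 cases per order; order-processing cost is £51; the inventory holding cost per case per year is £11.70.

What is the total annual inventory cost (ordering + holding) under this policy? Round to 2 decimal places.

£6,665.51

Orders/yr = 31,540/347 = 90.893; ordering cost = 90.893 × £51 = £4,635.56
Average inventory = 347/2 = 173.5; holding cost = 173.5 × £11.7 = £2,029.95
Total = £4,635.56 + £2,029.95 = £6,665.51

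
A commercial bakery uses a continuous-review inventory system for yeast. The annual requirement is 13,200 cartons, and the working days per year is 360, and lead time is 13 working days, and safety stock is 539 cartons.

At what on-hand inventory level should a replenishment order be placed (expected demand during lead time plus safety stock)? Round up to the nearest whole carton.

Daily demand d = 13,200 / 360 = 36.667 cartons/day
Demand during lead time = 36.667 × 13 = 476.67
Reorder point = 476.67 + 539 = 1,015.67 → round up

1,016 cartons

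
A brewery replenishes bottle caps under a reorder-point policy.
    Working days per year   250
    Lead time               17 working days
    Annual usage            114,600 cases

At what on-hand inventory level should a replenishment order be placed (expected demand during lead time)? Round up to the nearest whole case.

Daily demand d = 114,600 / 250 = 458.400 cases/day
Demand during lead time = 458.400 × 17 = 7,792.80
Reorder point = 7,792.80 → round up

7,793 cases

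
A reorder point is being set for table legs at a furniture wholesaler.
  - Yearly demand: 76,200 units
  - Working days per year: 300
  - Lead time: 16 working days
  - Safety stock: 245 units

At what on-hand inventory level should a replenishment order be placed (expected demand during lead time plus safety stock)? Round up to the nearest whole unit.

4,309 units

Daily demand d = 76,200 / 300 = 254.000 units/day
Demand during lead time = 254.000 × 16 = 4,064.00
Reorder point = 4,064.00 + 245 = 4,309.00 → round up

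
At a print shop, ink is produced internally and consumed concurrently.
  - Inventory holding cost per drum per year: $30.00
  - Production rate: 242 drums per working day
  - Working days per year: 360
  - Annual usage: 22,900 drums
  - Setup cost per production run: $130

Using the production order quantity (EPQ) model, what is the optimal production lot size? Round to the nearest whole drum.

519 drums

Daily demand d = 22,900/360 = 63.611; p = 242; 1 − d/p = 0.73714
EPQ = √(2DS / (H(1 − d/p)))
    = √(2 × 22,900 × 130 / (30 × 0.73714)) ≈ 518.88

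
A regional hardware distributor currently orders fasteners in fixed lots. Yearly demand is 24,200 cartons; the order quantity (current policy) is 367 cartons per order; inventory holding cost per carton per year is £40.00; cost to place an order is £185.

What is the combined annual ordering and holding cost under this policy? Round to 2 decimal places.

Orders/yr = 24,200/367 = 65.940; ordering cost = 65.940 × £185 = £12,198.91
Average inventory = 367/2 = 183.5; holding cost = 183.5 × £40 = £7,340.00
Total = £12,198.91 + £7,340.00 = £19,538.91

£19,538.91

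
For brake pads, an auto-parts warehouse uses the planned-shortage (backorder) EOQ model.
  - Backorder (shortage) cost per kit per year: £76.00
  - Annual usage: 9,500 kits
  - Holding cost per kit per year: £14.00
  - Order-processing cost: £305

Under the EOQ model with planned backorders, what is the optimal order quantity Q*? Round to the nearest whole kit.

700 kits

Q* = √(2DS/H) · √((H + b)/b)
   = √(2 × 9,500 × 305 / 14) · √((14 + 76) / 76)
   = 643.373 × 1.0882 ≈ 700.13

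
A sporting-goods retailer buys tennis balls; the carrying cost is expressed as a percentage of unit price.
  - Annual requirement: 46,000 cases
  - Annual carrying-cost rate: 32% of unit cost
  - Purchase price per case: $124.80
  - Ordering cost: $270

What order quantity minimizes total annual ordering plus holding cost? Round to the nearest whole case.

Holding cost per case per year: H = 32% × $124.8 = $39.9360
EOQ = √(2DS/H) = √(2 × 46,000 × 270 / 39.936)
    = √(621,995.19) ≈ 788.67

789 cases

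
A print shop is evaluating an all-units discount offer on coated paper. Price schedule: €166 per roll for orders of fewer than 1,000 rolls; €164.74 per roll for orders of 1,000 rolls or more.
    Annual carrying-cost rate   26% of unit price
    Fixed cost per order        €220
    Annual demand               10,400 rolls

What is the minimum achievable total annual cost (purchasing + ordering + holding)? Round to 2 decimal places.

H₁ = 26%×€166 = €43.1600;  H₂ = 26%×€164.74 = €42.8324
EOQ₁ = √(2×10,400×220/43.1600) = 325.61  (< 1,000, feasible at tier 1)
EOQ₂ = √(2×10,400×220/42.8324) = 326.86  (< 1,000 → use Q = 1,000 at tier-2 price)
TC(tier 1 (EOQ₁), Q≈325.6) = €1,740,453.48
TC(tier 2, Q≈1,000.0) = €1,737,000.20
Minimum at tier 2: €1,737,000.20

€1,737,000.20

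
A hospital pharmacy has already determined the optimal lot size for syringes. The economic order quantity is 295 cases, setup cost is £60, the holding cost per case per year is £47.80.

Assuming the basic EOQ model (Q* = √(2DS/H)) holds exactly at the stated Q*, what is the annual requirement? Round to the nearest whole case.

34,665 cases per year

From Q* = √(2DS/H) ⇒ Q*² = 2DS/H.
D = Q²H / (2S) = 295² × 47.8 / (2 × 60) = 34,664.96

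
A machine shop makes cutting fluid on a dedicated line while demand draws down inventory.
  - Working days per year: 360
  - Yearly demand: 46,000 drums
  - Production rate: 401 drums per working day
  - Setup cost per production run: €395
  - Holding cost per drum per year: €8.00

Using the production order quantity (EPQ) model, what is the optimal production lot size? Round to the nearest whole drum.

d = 46,000/360 = 127.7778 drums/day;  effective holding cost H(1 − d/p) = 8·(1 − 127.7778/401) = 5.45082
Q* = √(2DS / H_eff) = √(2·46,000·395 / 5.45082) ≈ 2,582.03

2,582 drums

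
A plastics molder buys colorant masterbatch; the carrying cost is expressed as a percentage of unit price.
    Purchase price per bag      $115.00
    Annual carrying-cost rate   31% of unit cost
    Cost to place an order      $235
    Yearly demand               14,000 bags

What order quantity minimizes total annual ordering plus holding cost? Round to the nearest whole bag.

430 bags

Carrying cost H = $115 × 31% = $35.6500/bag/yr
2DS/H = 2·14,000·235/35.65 = 184,572.23
EOQ = √184,572.23 ≈ 429.62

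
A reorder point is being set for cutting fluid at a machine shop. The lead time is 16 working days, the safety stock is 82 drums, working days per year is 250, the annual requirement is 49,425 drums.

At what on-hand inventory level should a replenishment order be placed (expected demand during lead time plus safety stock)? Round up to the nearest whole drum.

Daily demand d = 49,425 / 250 = 197.700 drums/day
Demand during lead time = 197.700 × 16 = 3,163.20
Reorder point = 3,163.20 + 82 = 3,245.20 → round up

3,246 drums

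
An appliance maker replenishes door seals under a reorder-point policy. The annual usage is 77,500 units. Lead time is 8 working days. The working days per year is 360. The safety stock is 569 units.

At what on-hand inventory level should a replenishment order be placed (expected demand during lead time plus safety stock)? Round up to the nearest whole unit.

Daily demand d = 77,500 / 360 = 215.278 units/day
Demand during lead time = 215.278 × 8 = 1,722.22
Reorder point = 1,722.22 + 569 = 2,291.22 → round up

2,292 units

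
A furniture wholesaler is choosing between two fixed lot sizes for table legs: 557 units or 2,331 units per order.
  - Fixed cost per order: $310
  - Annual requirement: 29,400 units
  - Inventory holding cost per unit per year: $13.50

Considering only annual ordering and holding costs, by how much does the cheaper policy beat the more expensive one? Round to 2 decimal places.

For each Q, cost = (D/Q)·S + (Q/2)·H.
TC(557) = (29,400/557)×310 + (557/2)×13.5 = $20,122.41
TC(2,331) = (29,400/2,331)×310 + (2,331/2)×13.5 = $19,644.16
Lots of 2,331 are cheaper by $478.25.

$478.25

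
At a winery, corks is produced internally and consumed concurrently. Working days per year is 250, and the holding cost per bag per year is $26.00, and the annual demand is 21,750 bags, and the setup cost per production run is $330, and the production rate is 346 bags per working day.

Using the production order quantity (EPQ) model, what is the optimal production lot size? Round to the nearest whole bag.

859 bags

Daily demand d = 21,750/250 = 87.000; p = 346; 1 − d/p = 0.74855
EPQ = √(2DS / (H(1 − d/p)))
    = √(2 × 21,750 × 330 / (26 × 0.74855)) ≈ 858.82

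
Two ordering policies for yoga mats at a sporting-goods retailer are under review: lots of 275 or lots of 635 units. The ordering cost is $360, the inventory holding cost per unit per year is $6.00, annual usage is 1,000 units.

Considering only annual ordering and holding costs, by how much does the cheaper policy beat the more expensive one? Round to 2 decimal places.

$337.84

Annual cost at Q: ordering D·S/Q plus holding Q·H/2.
TC(275) = (1,000/275)×360 + (275/2)×6 = $2,134.09
TC(635) = (1,000/635)×360 + (635/2)×6 = $2,471.93
Lots of 275 are cheaper by $337.84.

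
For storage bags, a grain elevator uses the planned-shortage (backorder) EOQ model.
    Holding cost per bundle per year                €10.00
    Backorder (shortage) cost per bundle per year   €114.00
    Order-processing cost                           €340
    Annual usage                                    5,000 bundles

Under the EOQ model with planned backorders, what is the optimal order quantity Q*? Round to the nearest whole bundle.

608 bundles

Basic EOQ = √(2·5,000·340/10) = 583.095
Backorder adjustment √((H+b)/b) = √((10+114)/114) = 1.0429
Q* = 583.095 × 1.0429 ≈ 608.13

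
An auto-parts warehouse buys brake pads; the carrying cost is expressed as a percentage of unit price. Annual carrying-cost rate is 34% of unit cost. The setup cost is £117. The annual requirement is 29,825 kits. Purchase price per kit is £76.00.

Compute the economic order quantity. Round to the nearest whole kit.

H = i·C = 0.34 × £76 = £25.8400 per kit-year
EOQ = √(2DS/H) = √(2 × 29,825 × 117 / 25.84)
    = √(270,087.07) ≈ 519.70

520 kits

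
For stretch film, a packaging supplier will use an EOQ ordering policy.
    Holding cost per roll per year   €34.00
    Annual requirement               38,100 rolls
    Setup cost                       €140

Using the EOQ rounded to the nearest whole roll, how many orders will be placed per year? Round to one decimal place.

2DS/H = 2·38,100·140/34 = 313,764.71
EOQ = √313,764.71 ≈ 560.15 → Q = 560
Orders per year = D/Q = 38,100 / 560 = 68.036

68.0 orders per year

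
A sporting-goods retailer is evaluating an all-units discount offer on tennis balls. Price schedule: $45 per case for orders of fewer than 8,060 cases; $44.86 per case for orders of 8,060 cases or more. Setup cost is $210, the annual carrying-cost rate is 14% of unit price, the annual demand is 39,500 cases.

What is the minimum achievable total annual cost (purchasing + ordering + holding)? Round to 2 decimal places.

$1,787,723.36

H₁ = 14%×$45 = $6.3000;  H₂ = 14%×$44.86 = $6.2804
EOQ₁ = √(2×39,500×210/6.3000) = 1,622.75  (< 8,060, feasible at tier 1)
EOQ₂ = √(2×39,500×210/6.2804) = 1,625.29  (< 8,060 → use Q = 8,060 at tier-2 price)
TC(tier 1 (EOQ₁), Q≈1,622.8) = $1,787,723.36
TC(tier 2, Q≈8,060.0) = $1,798,309.17
Minimum at tier 1 (EOQ₁): $1,787,723.36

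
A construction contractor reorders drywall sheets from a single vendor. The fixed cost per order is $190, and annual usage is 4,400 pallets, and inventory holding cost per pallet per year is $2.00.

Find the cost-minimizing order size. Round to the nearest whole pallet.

EOQ = √(2DS/H) = √(2 × 4,400 × 190 / 2)
    = √(836,000.00) ≈ 914.33

914 pallets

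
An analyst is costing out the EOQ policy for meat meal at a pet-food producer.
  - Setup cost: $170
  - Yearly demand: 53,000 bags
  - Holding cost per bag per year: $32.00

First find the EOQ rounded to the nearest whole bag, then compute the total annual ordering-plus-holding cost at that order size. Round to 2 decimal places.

$24,013.33

Optimal lot size Q* = (2 × 53,000 × $170 / $32)^½ ≈ 750.42 → Q = 750 bags
Orders/yr = 53,000/750 = 70.667; ordering cost = 70.667 × $170 = $12,013.33
Average inventory = 750/2 = 375; holding cost = 375 × $32 = $12,000.00
Total = $12,013.33 + $12,000.00 = $24,013.33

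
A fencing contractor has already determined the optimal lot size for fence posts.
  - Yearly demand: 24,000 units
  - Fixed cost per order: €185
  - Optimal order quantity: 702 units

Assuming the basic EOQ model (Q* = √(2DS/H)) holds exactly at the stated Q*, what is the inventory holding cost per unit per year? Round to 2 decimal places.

€18.02

Since Q* = (2DS/H)^½, squaring gives Q*²·H = 2DS.
H = 2DS / Q² = 2 × 24,000 × 185 / 702² = 18.0193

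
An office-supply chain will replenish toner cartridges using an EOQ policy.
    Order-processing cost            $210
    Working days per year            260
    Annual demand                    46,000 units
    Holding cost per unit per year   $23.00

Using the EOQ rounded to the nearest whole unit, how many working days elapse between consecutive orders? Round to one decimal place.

EOQ = √(2DS/H) = √(2 × 46,000 × 210 / 23)
    = √(840,000.00) ≈ 916.52 → Q = 917 units
Cycle time = (working days × Q)/D = (260 × 917) / 46,000 = 5.183 days

5.2 days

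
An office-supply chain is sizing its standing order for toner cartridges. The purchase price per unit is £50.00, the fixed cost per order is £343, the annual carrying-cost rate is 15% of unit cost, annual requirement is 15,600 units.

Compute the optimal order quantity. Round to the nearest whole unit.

Holding cost per unit per year: H = 15% × £50 = £7.5000
Q* = √(2·D·S / H) = √(2·15,600·343 / 7.5) = √1,426,880.0 ≈ 1,194.52

1,195 units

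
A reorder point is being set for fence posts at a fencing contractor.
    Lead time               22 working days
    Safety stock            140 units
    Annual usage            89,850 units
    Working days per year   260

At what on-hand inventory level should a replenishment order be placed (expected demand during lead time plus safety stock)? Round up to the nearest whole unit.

7,743 units

Daily demand d = 89,850 / 260 = 345.577 units/day
Demand during lead time = 345.577 × 22 = 7,602.69
Reorder point = 7,602.69 + 140 = 7,742.69 → round up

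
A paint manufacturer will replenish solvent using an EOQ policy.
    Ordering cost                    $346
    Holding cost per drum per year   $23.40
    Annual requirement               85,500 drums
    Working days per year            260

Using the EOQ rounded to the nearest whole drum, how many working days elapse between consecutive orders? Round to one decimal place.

4.8 days

EOQ = √(2DS/H) = √(2 × 85,500 × 346 / 23.4)
    = √(2,528,461.54) ≈ 1,590.11 → Q = 1,590 drums
T = Q/D × 260 days = 1,590/85,500 × 260 = 4.835 days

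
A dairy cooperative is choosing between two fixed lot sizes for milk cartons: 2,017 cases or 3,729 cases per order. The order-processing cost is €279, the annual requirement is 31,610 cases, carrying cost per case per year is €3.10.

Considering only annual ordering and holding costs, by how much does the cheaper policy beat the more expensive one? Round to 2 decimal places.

€646.20

TC(Q) = (D/Q)S + (Q/2)H
TC(2,017) = (31,610/2,017)×279 + (2,017/2)×3.1 = €7,498.78
TC(3,729) = (31,610/3,729)×279 + (3,729/2)×3.1 = €8,144.98
Lots of 2,017 are cheaper by €646.20.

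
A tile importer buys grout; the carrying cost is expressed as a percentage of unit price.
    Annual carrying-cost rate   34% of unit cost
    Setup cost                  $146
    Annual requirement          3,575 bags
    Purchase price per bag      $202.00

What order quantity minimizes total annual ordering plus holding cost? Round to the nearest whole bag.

Carrying cost H = $202 × 34% = $68.6800/bag/yr
EOQ = √(2DS/H) = √(2 × 3,575 × 146 / 68.68)
    = √(15,199.48) ≈ 123.29

123 bags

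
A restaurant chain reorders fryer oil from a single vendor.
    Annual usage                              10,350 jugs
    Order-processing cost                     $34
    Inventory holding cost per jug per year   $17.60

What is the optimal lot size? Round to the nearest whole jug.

Optimal lot size Q* = (2 × 10,350 × $34 / $17.6)^½ ≈ 199.97

200 jugs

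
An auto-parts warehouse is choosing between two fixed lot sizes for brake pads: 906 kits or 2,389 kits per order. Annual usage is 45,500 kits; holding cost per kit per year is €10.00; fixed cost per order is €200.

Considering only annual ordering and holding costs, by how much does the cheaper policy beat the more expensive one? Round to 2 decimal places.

Annual cost at Q: ordering D·S/Q plus holding Q·H/2.
TC(906) = (45,500/906)×200 + (906/2)×10 = €14,574.15
TC(2,389) = (45,500/2,389)×200 + (2,389/2)×10 = €15,754.13
Cheaper: Q = 906.  Difference = €1,179.98

€1,179.98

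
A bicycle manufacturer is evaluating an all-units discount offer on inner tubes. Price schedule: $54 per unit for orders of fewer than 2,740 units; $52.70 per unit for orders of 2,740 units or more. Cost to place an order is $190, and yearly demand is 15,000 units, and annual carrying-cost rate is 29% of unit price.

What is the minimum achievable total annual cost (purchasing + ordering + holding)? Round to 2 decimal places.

H₁ = 29%×$54 = $15.6600;  H₂ = 29%×$52.70 = $15.2830
EOQ₁ = √(2×15,000×190/15.6600) = 603.31  (< 2,740, feasible at tier 1)
EOQ₂ = √(2×15,000×190/15.2830) = 610.71  (< 2,740 → use Q = 2,740 at tier-2 price)
TC(tier 1 (EOQ₁), Q≈603.3) = $819,447.86
TC(tier 2, Q≈2,740.0) = $812,477.86
Minimum at tier 2: $812,477.86

$812,477.86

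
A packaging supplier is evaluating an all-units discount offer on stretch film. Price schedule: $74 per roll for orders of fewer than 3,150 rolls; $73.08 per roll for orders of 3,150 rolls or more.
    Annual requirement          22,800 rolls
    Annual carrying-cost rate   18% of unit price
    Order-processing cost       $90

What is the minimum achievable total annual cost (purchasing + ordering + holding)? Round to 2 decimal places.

$1,687,593.61

H₁ = 18%×$74 = $13.3200;  H₂ = 18%×$73.08 = $13.1544
EOQ₁ = √(2×22,800×90/13.3200) = 555.07  (< 3,150, feasible at tier 1)
EOQ₂ = √(2×22,800×90/13.1544) = 558.56  (< 3,150 → use Q = 3,150 at tier-2 price)
TC(tier 1 (EOQ₁), Q≈555.1) = $1,694,593.60
TC(tier 2, Q≈3,150.0) = $1,687,593.61
Minimum at tier 2: $1,687,593.61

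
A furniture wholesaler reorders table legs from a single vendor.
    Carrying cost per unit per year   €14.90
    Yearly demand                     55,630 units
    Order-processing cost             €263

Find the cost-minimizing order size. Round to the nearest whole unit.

2DS/H = 2·55,630·263/14.9 = 1,963,851.01
EOQ = √1,963,851.01 ≈ 1,401.37

1,401 units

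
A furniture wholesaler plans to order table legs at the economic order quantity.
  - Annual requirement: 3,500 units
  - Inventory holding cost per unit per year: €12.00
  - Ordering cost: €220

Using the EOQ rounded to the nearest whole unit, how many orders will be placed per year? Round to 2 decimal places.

9.78 orders per year

Q* = √(2·D·S / H) = √(2·3,500·220 / 12) = √128,333.3 ≈ 358.24 → Q = 358
N = D/Q = 3,500/358 ≈ 9.777 orders/yr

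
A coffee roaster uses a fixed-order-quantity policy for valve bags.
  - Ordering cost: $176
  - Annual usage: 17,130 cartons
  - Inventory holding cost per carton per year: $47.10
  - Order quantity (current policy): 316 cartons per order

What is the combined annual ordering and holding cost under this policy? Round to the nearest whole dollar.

Ordering: D/Q × S = 17,130/316 × $176 = $9,540.76
Holding:  Q/2 × H = 316/2 × $47.1 = $7,441.80
Total = $9,540.76 + $7,441.80 = $16,982.56

$16,983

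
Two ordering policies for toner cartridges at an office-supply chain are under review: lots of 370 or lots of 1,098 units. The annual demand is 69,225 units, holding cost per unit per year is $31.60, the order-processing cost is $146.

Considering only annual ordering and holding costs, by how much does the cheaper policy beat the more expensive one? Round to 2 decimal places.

$6,608.63

TC(Q) = (D/Q)S + (Q/2)H
TC(370) = (69,225/370)×146 + (370/2)×31.6 = $33,161.81
TC(1,098) = (69,225/1,098)×146 + (1,098/2)×31.6 = $26,553.18
|ΔTC| = |$33,161.81 − $26,553.18| = $6,608.63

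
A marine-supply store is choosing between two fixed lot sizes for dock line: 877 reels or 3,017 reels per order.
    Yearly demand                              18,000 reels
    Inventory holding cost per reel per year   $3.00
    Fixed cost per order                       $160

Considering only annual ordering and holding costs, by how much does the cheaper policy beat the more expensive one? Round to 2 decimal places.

$880.67

TC(Q) = (D/Q)S + (Q/2)H
TC(877) = (18,000/877)×160 + (877/2)×3 = $4,599.42
TC(3,017) = (18,000/3,017)×160 + (3,017/2)×3 = $5,480.09
|ΔTC| = |$4,599.42 − $5,480.09| = $880.67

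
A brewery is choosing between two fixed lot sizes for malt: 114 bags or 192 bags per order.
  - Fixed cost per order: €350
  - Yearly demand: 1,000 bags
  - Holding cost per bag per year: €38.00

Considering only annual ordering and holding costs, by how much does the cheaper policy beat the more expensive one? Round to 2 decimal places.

Annual cost at Q: ordering D·S/Q plus holding Q·H/2.
TC(114) = (1,000/114)×350 + (114/2)×38 = €5,236.18
TC(192) = (1,000/192)×350 + (192/2)×38 = €5,470.92
Lots of 114 are cheaper by €234.74.

€234.74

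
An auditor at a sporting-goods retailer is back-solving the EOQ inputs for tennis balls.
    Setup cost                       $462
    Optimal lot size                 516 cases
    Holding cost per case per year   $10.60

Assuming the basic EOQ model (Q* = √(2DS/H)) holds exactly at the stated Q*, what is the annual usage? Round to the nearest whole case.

EOQ relation: Q² = 2DS/H, so rearrange for the unknown.
D = Q²H / (2S) = 516² × 10.6 / (2 × 462) = 3,054.45

3,054 cases per year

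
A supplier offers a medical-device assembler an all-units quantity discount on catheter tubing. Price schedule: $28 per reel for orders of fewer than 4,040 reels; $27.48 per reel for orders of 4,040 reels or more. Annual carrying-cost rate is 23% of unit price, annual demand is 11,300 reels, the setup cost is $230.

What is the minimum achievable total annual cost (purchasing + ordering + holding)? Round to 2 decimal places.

H₁ = 23%×$28 = $6.4400;  H₂ = 23%×$27.48 = $6.3204
EOQ₁ = √(2×11,300×230/6.4400) = 898.41  (< 4,040, feasible at tier 1)
EOQ₂ = √(2×11,300×230/6.3204) = 906.87  (< 4,040 → use Q = 4,040 at tier-2 price)
TC(tier 1 (EOQ₁), Q≈898.4) = $322,185.77
TC(tier 2, Q≈4,040.0) = $323,934.52
Minimum at tier 1 (EOQ₁): $322,185.77

$322,185.77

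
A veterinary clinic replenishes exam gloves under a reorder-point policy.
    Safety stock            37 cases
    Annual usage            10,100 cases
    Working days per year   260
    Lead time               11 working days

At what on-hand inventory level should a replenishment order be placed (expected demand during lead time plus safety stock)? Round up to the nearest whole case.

465 cases

Daily demand d = 10,100 / 260 = 38.846 cases/day
Demand during lead time = 38.846 × 11 = 427.31
Reorder point = 427.31 + 37 = 464.31 → round up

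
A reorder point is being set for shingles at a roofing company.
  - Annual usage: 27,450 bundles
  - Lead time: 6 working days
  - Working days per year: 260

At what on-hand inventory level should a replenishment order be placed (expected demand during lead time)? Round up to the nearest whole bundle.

Daily demand d = 27,450 / 260 = 105.577 bundles/day
Demand during lead time = 105.577 × 6 = 633.46
Reorder point = 633.46 → round up

634 bundles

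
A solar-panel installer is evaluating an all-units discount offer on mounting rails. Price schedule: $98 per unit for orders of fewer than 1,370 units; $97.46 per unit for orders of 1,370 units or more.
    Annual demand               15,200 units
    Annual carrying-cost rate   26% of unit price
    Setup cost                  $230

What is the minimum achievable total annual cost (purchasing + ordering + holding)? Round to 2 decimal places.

$1,501,301.45

H₁ = 26%×$98 = $25.4800;  H₂ = 26%×$97.46 = $25.3396
EOQ₁ = √(2×15,200×230/25.4800) = 523.84  (< 1,370, feasible at tier 1)
EOQ₂ = √(2×15,200×230/25.3396) = 525.29  (< 1,370 → use Q = 1,370 at tier-2 price)
TC(tier 1 (EOQ₁), Q≈523.8) = $1,502,947.52
TC(tier 2, Q≈1,370.0) = $1,501,301.45
Minimum at tier 2: $1,501,301.45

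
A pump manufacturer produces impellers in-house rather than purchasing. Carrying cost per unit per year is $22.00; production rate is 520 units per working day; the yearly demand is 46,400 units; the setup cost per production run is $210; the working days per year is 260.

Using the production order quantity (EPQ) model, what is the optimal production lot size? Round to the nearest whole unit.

1,161 units

d = 46,400/260 = 178.4615 units/day;  effective holding cost H(1 − d/p) = 22·(1 − 178.4615/520) = 14.44970
Q* = √(2DS / H_eff) = √(2·46,400·210 / 14.44970) ≈ 1,161.33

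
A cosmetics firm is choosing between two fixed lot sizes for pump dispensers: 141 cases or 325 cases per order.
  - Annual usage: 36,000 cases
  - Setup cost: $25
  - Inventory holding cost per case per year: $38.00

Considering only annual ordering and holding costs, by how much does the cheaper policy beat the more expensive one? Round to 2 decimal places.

$117.75

TC(Q) = (D/Q)S + (Q/2)H
TC(141) = (36,000/141)×25 + (141/2)×38 = $9,061.98
TC(325) = (36,000/325)×25 + (325/2)×38 = $8,944.23
|ΔTC| = |$9,061.98 − $8,944.23| = $117.75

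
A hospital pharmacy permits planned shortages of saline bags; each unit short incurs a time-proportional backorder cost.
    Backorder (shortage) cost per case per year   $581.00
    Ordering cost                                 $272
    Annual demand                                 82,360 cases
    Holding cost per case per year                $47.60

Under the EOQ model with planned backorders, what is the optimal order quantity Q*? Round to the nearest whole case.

1,009 cases

Basic EOQ = √(2·82,360·272/47.6) = 970.184
Backorder adjustment √((H+b)/b) = √((47.6+581)/581) = 1.0402
Q* = 970.184 × 1.0402 ≈ 1,009.14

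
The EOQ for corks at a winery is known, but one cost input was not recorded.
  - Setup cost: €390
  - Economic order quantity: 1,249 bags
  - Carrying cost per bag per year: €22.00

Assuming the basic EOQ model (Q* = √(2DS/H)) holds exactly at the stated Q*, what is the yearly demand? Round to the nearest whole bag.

44,000 bags per year

From Q* = √(2DS/H) ⇒ Q*² = 2DS/H.
D = Q²H / (2S) = 1,249² × 22 / (2 × 390) = 44,000.03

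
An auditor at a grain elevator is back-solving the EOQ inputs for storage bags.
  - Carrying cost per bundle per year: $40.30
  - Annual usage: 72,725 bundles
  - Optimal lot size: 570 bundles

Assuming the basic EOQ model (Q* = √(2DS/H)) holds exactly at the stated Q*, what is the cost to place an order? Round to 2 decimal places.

EOQ relation: Q² = 2DS/H, so rearrange for the unknown.
S = Q²H / (2D) = 570² × 40.3 / (2 × 72,725) = 90.0204

$90.02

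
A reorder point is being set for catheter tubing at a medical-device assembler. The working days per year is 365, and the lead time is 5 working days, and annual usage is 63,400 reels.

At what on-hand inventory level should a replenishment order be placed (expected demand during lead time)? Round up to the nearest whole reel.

869 reels

Daily demand d = 63,400 / 365 = 173.699 reels/day
Demand during lead time = 173.699 × 5 = 868.49
Reorder point = 868.49 → round up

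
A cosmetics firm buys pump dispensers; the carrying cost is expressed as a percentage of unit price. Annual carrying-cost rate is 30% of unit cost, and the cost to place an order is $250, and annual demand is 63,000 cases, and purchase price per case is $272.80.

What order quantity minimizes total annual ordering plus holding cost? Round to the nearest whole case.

620 cases

H = i·C = 0.3 × $272.8 = $81.8400 per case-year
EOQ = √(2DS/H) = √(2 × 63,000 × 250 / 81.84)
    = √(384,897.36) ≈ 620.40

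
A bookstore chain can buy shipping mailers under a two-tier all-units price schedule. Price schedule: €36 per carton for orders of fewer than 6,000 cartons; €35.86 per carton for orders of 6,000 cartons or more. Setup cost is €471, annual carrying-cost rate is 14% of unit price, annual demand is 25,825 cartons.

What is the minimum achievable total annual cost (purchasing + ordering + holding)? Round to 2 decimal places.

€940,772.89

H₁ = 14%×€36 = €5.0400;  H₂ = 14%×€35.86 = €5.0204
EOQ₁ = √(2×25,825×471/5.0400) = 2,197.00  (< 6,000, feasible at tier 1)
EOQ₂ = √(2×25,825×471/5.0204) = 2,201.29  (< 6,000 → use Q = 6,000 at tier-2 price)
TC(tier 1 (EOQ₁), Q≈2,197.0) = €940,772.89
TC(tier 2, Q≈6,000.0) = €943,172.96
Minimum at tier 1 (EOQ₁): €940,772.89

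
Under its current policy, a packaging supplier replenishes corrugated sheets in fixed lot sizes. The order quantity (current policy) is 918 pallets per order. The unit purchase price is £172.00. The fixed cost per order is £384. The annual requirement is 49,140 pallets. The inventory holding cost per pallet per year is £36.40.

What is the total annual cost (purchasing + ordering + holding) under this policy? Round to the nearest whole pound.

£8,489,343

Orders/yr = 49,140/918 = 53.529; ordering cost = 53.529 × £384 = £20,555.29
Average inventory = 918/2 = 459; holding cost = 459 × £36.4 = £16,707.60
Purchase cost = D·C = 49,140 × 172 = £8,452,080.00
Total = £20,555.29 + £16,707.60 + £8,452,080.00 = £8,489,342.89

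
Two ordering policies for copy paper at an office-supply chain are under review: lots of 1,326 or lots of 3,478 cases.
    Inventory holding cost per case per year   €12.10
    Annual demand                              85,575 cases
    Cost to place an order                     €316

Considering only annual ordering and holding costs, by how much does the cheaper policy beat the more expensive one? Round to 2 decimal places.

TC(Q) = (D/Q)S + (Q/2)H
TC(1,326) = (85,575/1,326)×316 + (1,326/2)×12.1 = €28,415.74
TC(3,478) = (85,575/3,478)×316 + (3,478/2)×12.1 = €28,816.97
Cheaper: Q = 1,326.  Difference = €401.23

€401.23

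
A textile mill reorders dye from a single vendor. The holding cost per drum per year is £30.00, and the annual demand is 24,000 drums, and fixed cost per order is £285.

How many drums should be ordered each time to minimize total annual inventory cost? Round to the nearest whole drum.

675 drums

2DS/H = 2·24,000·285/30 = 456,000.00
EOQ = √456,000.00 ≈ 675.28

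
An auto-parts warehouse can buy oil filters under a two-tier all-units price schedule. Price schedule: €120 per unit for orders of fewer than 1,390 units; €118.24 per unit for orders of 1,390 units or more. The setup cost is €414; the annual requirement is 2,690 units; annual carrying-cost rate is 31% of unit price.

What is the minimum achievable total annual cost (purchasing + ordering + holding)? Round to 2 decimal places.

H₁ = 31%×€120 = €37.2000;  H₂ = 31%×€118.24 = €36.6544
EOQ₁ = √(2×2,690×414/37.2000) = 244.69  (< 1,390, feasible at tier 1)
EOQ₂ = √(2×2,690×414/36.6544) = 246.51  (< 1,390 → use Q = 1,390 at tier-2 price)
TC(tier 1 (EOQ₁), Q≈244.7) = €331,902.54
TC(tier 2, Q≈1,390.0) = €344,341.60
Minimum at tier 1 (EOQ₁): €331,902.54

€331,902.54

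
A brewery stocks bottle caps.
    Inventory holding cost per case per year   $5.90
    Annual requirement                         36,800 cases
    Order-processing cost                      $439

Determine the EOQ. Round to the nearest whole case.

Optimal lot size Q* = (2 × 36,800 × $439 / $5.9)^½ ≈ 2,340.16

2,340 cases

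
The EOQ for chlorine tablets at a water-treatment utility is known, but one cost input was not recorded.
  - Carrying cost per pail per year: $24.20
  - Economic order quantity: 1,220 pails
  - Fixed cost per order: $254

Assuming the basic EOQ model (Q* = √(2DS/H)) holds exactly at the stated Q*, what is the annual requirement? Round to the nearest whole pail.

Since Q* = (2DS/H)^½, squaring gives Q*²·H = 2DS.
D = Q²H / (2S) = 1,220² × 24.2 / (2 × 254) = 70,904.09

70,904 pails per year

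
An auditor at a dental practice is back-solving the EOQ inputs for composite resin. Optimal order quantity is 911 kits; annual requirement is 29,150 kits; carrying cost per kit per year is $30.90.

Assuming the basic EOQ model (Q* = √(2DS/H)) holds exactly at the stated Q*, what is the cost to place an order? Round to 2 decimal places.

From Q* = √(2DS/H) ⇒ Q*² = 2DS/H.
S = Q²H / (2D) = 911² × 30.9 / (2 × 29,150) = 439.8724

$439.87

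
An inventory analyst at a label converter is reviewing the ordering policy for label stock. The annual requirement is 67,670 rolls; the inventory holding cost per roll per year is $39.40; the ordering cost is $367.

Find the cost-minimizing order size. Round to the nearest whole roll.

1,123 rolls

Q* = √(2·D·S / H) = √(2·67,670·367 / 39.4) = √1,260,654.3 ≈ 1,122.79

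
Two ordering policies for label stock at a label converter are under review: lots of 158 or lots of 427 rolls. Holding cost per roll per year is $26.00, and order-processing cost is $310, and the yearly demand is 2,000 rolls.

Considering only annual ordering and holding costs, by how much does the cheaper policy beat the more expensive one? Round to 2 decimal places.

$1,024.94

TC(Q) = (D/Q)S + (Q/2)H
TC(158) = (2,000/158)×310 + (158/2)×26 = $5,978.05
TC(427) = (2,000/427)×310 + (427/2)×26 = $7,002.99
|ΔTC| = |$5,978.05 − $7,002.99| = $1,024.94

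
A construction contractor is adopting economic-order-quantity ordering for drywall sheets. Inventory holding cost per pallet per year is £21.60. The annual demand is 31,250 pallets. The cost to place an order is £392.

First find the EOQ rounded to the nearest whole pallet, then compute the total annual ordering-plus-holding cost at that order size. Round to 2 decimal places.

£23,004.35

Optimal lot size Q* = (2 × 31,250 × £392 / £21.6)^½ ≈ 1,065.02 → Q = 1,065 pallets
Annual ordering cost = (D/Q)·S = (31,250/1,065) × 392 = £11,502.35
Annual holding cost  = (Q/2)·H = (1,065/2) × 21.6 = £11,502.00
Total = £11,502.35 + £11,502.00 = £23,004.35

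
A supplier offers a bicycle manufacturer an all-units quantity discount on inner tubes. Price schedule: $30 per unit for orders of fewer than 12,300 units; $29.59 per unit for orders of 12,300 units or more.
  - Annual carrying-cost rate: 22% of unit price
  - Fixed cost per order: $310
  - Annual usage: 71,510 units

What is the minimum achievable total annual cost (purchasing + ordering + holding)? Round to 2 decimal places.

$2,157,818.45

H₁ = 22%×$30 = $6.6000;  H₂ = 22%×$29.59 = $6.5098
EOQ₁ = √(2×71,510×310/6.6000) = 2,591.83  (< 12,300, feasible at tier 1)
EOQ₂ = √(2×71,510×310/6.5098) = 2,609.73  (< 12,300 → use Q = 12,300 at tier-2 price)
TC(tier 1 (EOQ₁), Q≈2,591.8) = $2,162,406.11
TC(tier 2, Q≈12,300.0) = $2,157,818.45
Minimum at tier 2: $2,157,818.45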